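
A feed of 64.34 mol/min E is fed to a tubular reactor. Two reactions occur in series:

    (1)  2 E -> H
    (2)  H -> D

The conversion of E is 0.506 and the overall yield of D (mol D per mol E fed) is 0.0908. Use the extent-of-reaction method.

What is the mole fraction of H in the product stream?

0.217

Conversion of E: E consumed = 2ξ₁ = 0.506 × 64.34 → ξ₁ = 16.28 mol/min.
Yield of D: 1ξ₂ / 64.34 = 0.0908 → ξ₂ = 5.842 mol/min.
Outlet amounts (n = n₀ + Σ ν·ξ):
  E: 64.34 − 2(16.28) = 31.78
  H: 0 + 1(16.28) − 1(5.842) = 10.44
  D: 0 + 1(5.842) = 5.842
Total out = 48.06 mol/min; y_H = 10.44 / 48.06 = 0.2171.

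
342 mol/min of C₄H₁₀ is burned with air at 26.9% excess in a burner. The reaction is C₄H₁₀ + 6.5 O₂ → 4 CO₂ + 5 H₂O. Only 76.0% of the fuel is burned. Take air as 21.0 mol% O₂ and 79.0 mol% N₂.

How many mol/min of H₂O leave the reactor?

1300 mol/min

Stoichiometric O₂ = 6.5 × 342 = 2223 mol/min; O₂ fed = 2223 × 1.269 = 2821 mol/min.
N₂ fed = 2821 × 79/21 = 10610 mol/min.
Fuel reacted = 0.76 × 342 → ξ = 259.9 mol/min.
Outlet (n = n₀ + ν ξ):
  C₄H₁₀: 342 − 1(259.9) = 82.08
  O₂: 2821 − 6.5(259.9) = 1132
  N₂: 10610 (inert)
  CO₂: 0 + 4(259.9) = 1040
  H₂O: 0 + 5(259.9) = 1300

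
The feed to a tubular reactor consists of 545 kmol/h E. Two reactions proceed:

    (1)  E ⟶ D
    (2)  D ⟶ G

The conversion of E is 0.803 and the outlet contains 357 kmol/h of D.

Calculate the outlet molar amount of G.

Conversion of E: E consumed = 1ξ₁ = 0.803 × 545 → ξ₁ = 437.6 kmol/h.
D balance: n_D = 0 + 1ξ₁ − 1ξ₂ = 357 → ξ₂ = (1·437.6 − 357)/1 = 80.64 kmol/h.
Outlet amounts (n = n₀ + Σ ν·ξ):
  E: 545 − 1(437.6) = 107.4
  D: 0 + 1(437.6) − 1(80.64) = 357
  G: 0 + 1(80.64) = 80.64

80.6 kmol/h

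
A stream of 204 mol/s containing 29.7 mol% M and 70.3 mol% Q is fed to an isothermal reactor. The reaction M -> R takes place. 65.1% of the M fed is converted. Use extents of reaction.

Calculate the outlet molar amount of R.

39.4 mol/s

M reacted = 0.651 × 60.59 = 39.44 mol/s; ν_M = −1, so ξ = 39.44/1 = 39.44 mol/s.
Outlet amounts (n = n₀ + ν ξ):
  M: 60.59 − 1(39.44) = 21.15
  R: 0 + 1(39.44) = 39.44
  Q: 143.4 (inert)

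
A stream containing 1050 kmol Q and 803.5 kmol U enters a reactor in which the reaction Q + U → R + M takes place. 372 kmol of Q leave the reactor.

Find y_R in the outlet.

0.366

For Q: n = n₀ − 1ξ → 372 = 1050 − 1ξ, giving ξ = 678 kmol.
Outlet amounts (n = n₀ + ν ξ):
  Q: 1050 − 1(678) = 372
  U: 803.5 − 1(678) = 125.5
  R: 0 + 1(678) = 678
  M: 0 + 1(678) = 678
Total out = 1854 kmol; y_R = 678 / 1854 = 0.3658.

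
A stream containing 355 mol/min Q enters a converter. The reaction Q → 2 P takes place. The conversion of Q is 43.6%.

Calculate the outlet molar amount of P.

310 mol/min

Q reacted = 0.436 × 355 = 154.8 mol/min; ν_Q = −1, so ξ = 154.8/1 = 154.8 mol/min.
Outlet amounts (n = n₀ + ν ξ):
  Q: 355 − 1(154.8) = 200.2
  P: 0 + 2(154.8) = 309.6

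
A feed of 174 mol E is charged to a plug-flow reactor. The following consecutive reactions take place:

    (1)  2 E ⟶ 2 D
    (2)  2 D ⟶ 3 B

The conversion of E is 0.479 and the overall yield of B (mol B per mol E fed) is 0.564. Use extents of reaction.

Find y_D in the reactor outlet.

0.0867

Conversion of E: E consumed = 2ξ₁ = 0.479 × 174 → ξ₁ = 41.67 mol.
Yield of B: 3ξ₂ / 174 = 0.564 → ξ₂ = 32.71 mol.
Outlet amounts (n = n₀ + Σ ν·ξ):
  E: 174 − 2(41.67) = 90.65
  D: 0 + 2(41.67) − 2(32.71) = 17.92
  B: 0 + 3(32.71) = 98.14
Total out = 206.7 mol; y_D = 17.92 / 206.7 = 0.0867.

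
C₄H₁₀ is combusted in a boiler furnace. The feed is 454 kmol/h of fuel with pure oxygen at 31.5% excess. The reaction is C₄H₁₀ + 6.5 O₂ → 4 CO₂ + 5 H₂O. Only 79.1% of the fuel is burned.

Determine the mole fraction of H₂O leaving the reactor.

Stoichiometric O₂ = 6.5 × 454 = 2951 kmol/h; O₂ fed = 2951 × 1.315 = 3881 kmol/h.
Fuel reacted = 0.791 × 454 → ξ = 359.1 kmol/h.
Outlet (n = n₀ + ν ξ):
  C₄H₁₀: 454 − 1(359.1) = 94.89
  O₂: 3881 − 6.5(359.1) = 1546
  CO₂: 0 + 4(359.1) = 1436
  H₂O: 0 + 5(359.1) = 1796
Total out = 4873 kmol/h; y_H₂O = 1796 / 4873 = 0.3685.

0.368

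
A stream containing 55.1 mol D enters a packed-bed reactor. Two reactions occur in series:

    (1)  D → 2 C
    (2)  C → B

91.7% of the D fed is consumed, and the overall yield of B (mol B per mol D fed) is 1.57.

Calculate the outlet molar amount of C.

Conversion of D: D consumed = 1ξ₁ = 0.917 × 55.1 → ξ₁ = 50.53 mol.
Yield of B: 1ξ₂ / 55.1 = 1.57 → ξ₂ = 86.51 mol.
Outlet amounts (n = n₀ + Σ ν·ξ):
  D: 55.1 − 1(50.53) = 4.573
  C: 0 + 2(50.53) − 1(86.51) = 14.55
  B: 0 + 1(86.51) = 86.51

14.5 mol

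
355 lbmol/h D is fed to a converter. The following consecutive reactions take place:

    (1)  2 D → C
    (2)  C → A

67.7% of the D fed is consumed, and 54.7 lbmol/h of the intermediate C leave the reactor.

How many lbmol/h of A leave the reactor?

Conversion of D: D consumed = 2ξ₁ = 0.677 × 355 → ξ₁ = 120.2 lbmol/h.
C balance: n_C = 0 + 1ξ₁ − 1ξ₂ = 54.7 → ξ₂ = (1·120.2 − 54.7)/1 = 65.47 lbmol/h.
Outlet amounts (n = n₀ + Σ ν·ξ):
  D: 355 − 2(120.2) = 114.7
  C: 0 + 1(120.2) − 1(65.47) = 54.7
  A: 0 + 1(65.47) = 65.47

65.5 lbmol/h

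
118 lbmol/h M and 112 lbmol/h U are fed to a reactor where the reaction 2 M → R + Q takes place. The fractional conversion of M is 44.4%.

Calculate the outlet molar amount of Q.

26.2 lbmol/h

M reacted = 0.444 × 118 = 52.39 lbmol/h; ν_M = −2, so ξ = 52.39/2 = 26.2 lbmol/h.
Outlet amounts (n = n₀ + ν ξ):
  M: 118 − 2(26.2) = 65.61
  R: 0 + 1(26.2) = 26.2
  Q: 0 + 1(26.2) = 26.2
  U: 112 (inert)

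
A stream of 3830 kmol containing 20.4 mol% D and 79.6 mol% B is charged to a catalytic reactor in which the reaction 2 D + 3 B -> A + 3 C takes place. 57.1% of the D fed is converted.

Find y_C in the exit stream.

D reacted = 0.571 × 781.3 = 446.1 kmol; ν_D = −2, so ξ = 446.1/2 = 223.1 kmol.
Outlet amounts (n = n₀ + ν ξ):
  D: 781.3 − 2(223.1) = 335.2
  B: 3049 − 3(223.1) = 2379
  A: 0 + 1(223.1) = 223.1
  C: 0 + 3(223.1) = 669.2
Total out = 3607 kmol; y_C = 669.2 / 3607 = 0.1855.

0.186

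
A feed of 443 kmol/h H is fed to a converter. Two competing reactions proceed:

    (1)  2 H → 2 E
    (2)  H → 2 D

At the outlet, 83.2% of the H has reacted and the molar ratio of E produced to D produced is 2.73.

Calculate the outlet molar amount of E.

312 kmol/h

Conversion of H: H consumed = 0.832 × 443 = 368.6 kmol/h = 2ξ₁ + 1ξ₂.
Selectivity: 2ξ₁ / (2ξ₂) = 2.73 → ξ₁ = 2.73 ξ₂.
Substitute: (2·2.73 + 1) ξ₂ = 368.6 → ξ₂ = 57.06 kmol/h, ξ₁ = 155.8 kmol/h.
Outlet amounts (n = n₀ + Σ ν·ξ):
  H: 443 − 2(155.8) − 1(57.06) = 74.42
  E: 0 + 2(155.8) = 311.5
  D: 0 + 2(57.06) = 114.1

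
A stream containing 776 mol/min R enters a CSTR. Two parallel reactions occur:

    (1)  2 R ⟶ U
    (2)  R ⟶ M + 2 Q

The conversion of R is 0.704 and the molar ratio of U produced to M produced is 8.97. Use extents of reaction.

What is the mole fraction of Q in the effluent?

Conversion of R: R consumed = 0.704 × 776 = 546.3 mol/min = 2ξ₁ + 1ξ₂.
Selectivity: 1ξ₁ / (1ξ₂) = 8.97 → ξ₁ = 8.97 ξ₂.
Substitute: (2·8.97 + 1) ξ₂ = 546.3 → ξ₂ = 28.84 mol/min, ξ₁ = 258.7 mol/min.
Outlet amounts (n = n₀ + Σ ν·ξ):
  R: 776 − 2(258.7) − 1(28.84) = 229.7
  U: 0 + 1(258.7) = 258.7
  M: 0 + 1(28.84) = 28.84
  Q: 0 + 2(28.84) = 57.69
Total out = 575 mol/min; y_Q = 57.69 / 575 = 0.1003.

0.1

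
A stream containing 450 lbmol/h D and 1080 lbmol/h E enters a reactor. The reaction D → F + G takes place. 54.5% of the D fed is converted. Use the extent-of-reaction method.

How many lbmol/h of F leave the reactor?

D reacted = 0.545 × 450 = 245.3 lbmol/h; ν_D = −1, so ξ = 245.3/1 = 245.3 lbmol/h.
Outlet amounts (n = n₀ + ν ξ):
  D: 450 − 1(245.3) = 204.7
  F: 0 + 1(245.3) = 245.3
  G: 0 + 1(245.3) = 245.3
  E: 1080 (inert)

245 lbmol/h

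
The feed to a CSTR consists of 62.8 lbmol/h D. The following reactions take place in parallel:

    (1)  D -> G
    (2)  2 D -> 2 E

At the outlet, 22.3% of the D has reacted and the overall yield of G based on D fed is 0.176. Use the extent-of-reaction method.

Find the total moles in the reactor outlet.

Yield of G: 1ξ₁ / 62.8 = 0.176 → ξ₁ = 11.05 lbmol/h.
Conversion of D: 1ξ₁ + 2ξ₂ = 0.223 × 62.8 = 14 → ξ₂ = 1.476 lbmol/h.
Outlet amounts (n = n₀ + Σ ν·ξ):
  D: 62.8 − 1(11.05) − 2(1.476) = 48.8
  G: 0 + 1(11.05) = 11.05
  E: 0 + 2(1.476) = 2.952
Total out = 48.8 + 11.05 + 2.952 = 62.8 lbmol/h.

62.8 lbmol/h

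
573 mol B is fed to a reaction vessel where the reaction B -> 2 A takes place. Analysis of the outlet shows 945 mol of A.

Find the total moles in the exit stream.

For A: n = n₀ + 2ξ → 945 = 0 + 2ξ, giving ξ = 472.5 mol.
Outlet amounts (n = n₀ + ν ξ):
  B: 573 − 1(472.5) = 100.5
  A: 0 + 2(472.5) = 945
Total out = 100.5 + 945 = 1046 mol.

1050 mol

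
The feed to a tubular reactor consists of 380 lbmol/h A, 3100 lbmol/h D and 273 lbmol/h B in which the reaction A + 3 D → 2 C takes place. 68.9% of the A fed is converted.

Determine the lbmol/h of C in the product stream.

524 lbmol/h

A reacted = 0.689 × 380 = 261.8 lbmol/h; ν_A = −1, so ξ = 261.8/1 = 261.8 lbmol/h.
Outlet amounts (n = n₀ + ν ξ):
  A: 380 − 1(261.8) = 118.2
  D: 3100 − 3(261.8) = 2315
  C: 0 + 2(261.8) = 523.6
  B: 273 (inert)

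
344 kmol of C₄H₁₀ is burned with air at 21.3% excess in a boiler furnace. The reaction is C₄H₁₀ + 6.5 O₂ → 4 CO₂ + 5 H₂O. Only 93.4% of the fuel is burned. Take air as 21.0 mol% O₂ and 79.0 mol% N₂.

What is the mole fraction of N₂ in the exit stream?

0.743

Stoichiometric O₂ = 6.5 × 344 = 2236 kmol; O₂ fed = 2236 × 1.213 = 2712 kmol.
N₂ fed = 2712 × 79/21 = 10200 kmol.
Fuel reacted = 0.934 × 344 → ξ = 321.3 kmol.
Outlet (n = n₀ + ν ξ):
  C₄H₁₀: 344 − 1(321.3) = 22.7
  O₂: 2712 − 6.5(321.3) = 623.8
  N₂: 10200 (inert)
  CO₂: 0 + 4(321.3) = 1285
  H₂O: 0 + 5(321.3) = 1606
Total out = 13740 kmol; y_N₂ = 10200 / 13740 = 0.7425.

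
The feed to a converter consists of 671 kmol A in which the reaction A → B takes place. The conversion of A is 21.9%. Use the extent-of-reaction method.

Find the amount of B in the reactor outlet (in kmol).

147 kmol

A reacted = 0.219 × 671 = 146.9 kmol; ν_A = −1, so ξ = 146.9/1 = 146.9 kmol.
Outlet amounts (n = n₀ + ν ξ):
  A: 671 − 1(146.9) = 524.1
  B: 0 + 1(146.9) = 146.9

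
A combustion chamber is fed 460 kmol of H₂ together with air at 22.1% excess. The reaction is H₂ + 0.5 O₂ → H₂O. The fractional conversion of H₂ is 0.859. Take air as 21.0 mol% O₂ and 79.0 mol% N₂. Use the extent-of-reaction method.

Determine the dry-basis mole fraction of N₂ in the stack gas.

Stoichiometric O₂ = 0.5 × 460 = 230 kmol; O₂ fed = 230 × 1.221 = 280.8 kmol.
N₂ fed = 280.8 × 79/21 = 1056 kmol.
Fuel reacted = 0.859 × 460 → ξ = 395.1 kmol.
Outlet (n = n₀ + ν ξ):
  H₂: 460 − 1(395.1) = 64.86
  O₂: 280.8 − 0.5(395.1) = 83.26
  N₂: 1056 (inert)
  H₂O: 0 + 1(395.1) = 395.1
Dry total = 1205 kmol; y_N₂ (dry) = 1056 / 1205 = 0.877.

0.877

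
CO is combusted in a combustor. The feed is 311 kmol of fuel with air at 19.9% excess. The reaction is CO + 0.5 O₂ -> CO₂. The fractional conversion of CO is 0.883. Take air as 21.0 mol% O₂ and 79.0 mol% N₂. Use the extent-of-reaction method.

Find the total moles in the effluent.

Stoichiometric O₂ = 0.5 × 311 = 155.5 kmol; O₂ fed = 155.5 × 1.199 = 186.4 kmol.
N₂ fed = 186.4 × 79/21 = 701.4 kmol.
Fuel reacted = 0.883 × 311 → ξ = 274.6 kmol.
Outlet (n = n₀ + ν ξ):
  CO: 311 − 1(274.6) = 36.39
  O₂: 186.4 − 0.5(274.6) = 49.14
  N₂: 701.4 (inert)
  CO₂: 0 + 1(274.6) = 274.6
Total out = 36.39 + 49.14 + 701.4 + 274.6 = 1062 kmol.

1060 kmol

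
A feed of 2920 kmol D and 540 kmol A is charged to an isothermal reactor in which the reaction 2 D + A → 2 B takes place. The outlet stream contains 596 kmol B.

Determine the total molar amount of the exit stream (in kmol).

For B: n = n₀ + 2ξ → 596 = 0 + 2ξ, giving ξ = 298 kmol.
Outlet amounts (n = n₀ + ν ξ):
  D: 2920 − 2(298) = 2324
  A: 540 − 1(298) = 242
  B: 0 + 2(298) = 596
Total out = 2324 + 242 + 596 = 3162 kmol.

3160 kmol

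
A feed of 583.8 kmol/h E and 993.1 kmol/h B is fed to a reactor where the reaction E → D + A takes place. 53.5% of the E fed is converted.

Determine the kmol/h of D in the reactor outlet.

312 kmol/h

E reacted = 0.535 × 583.8 = 312.3 kmol/h; ν_E = −1, so ξ = 312.3/1 = 312.3 kmol/h.
Outlet amounts (n = n₀ + ν ξ):
  E: 583.8 − 1(312.3) = 271.5
  D: 0 + 1(312.3) = 312.3
  A: 0 + 1(312.3) = 312.3
  B: 993.1 (inert)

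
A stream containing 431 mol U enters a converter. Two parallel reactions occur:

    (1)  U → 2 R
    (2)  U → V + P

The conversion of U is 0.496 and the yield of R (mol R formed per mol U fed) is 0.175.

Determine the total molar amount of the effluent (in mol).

645 mol

Yield of R: 2ξ₁ / 431 = 0.175 → ξ₁ = 37.71 mol.
Conversion of U: 1ξ₁ + 1ξ₂ = 0.496 × 431 = 213.8 → ξ₂ = 176.1 mol.
Outlet amounts (n = n₀ + Σ ν·ξ):
  U: 431 − 1(37.71) − 1(176.1) = 217.2
  R: 0 + 2(37.71) = 75.42
  V: 0 + 1(176.1) = 176.1
  P: 0 + 1(176.1) = 176.1
Total out = 217.2 + 75.42 + 176.1 + 176.1 = 644.8 mol.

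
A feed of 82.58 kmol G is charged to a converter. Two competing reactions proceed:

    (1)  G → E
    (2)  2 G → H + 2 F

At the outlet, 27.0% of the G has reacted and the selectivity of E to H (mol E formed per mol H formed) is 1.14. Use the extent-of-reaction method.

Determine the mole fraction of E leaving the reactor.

0.0903

Conversion of G: G consumed = 0.27 × 82.58 = 22.3 kmol = 1ξ₁ + 2ξ₂.
Selectivity: 1ξ₁ / (1ξ₂) = 1.14 → ξ₁ = 1.14 ξ₂.
Substitute: (1·1.14 + 2) ξ₂ = 22.3 → ξ₂ = 7.101 kmol, ξ₁ = 8.095 kmol.
Outlet amounts (n = n₀ + Σ ν·ξ):
  G: 82.58 − 1(8.095) − 2(7.101) = 60.28
  E: 0 + 1(8.095) = 8.095
  H: 0 + 1(7.101) = 7.101
  F: 0 + 2(7.101) = 14.2
Total out = 89.68 kmol; y_E = 8.095 / 89.68 = 0.09026.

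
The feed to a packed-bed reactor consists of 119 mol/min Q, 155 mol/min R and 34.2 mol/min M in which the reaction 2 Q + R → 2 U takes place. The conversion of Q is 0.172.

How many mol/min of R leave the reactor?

Q reacted = 0.172 × 119 = 20.47 mol/min; ν_Q = −2, so ξ = 20.47/2 = 10.23 mol/min.
Outlet amounts (n = n₀ + ν ξ):
  Q: 119 − 2(10.23) = 98.53
  R: 155 − 1(10.23) = 144.8
  U: 0 + 2(10.23) = 20.47
  M: 34.2 (inert)

145 mol/min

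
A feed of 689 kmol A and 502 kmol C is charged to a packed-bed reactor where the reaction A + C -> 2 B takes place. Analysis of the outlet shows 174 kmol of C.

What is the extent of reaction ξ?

ξ = 328 kmol

For C: n = n₀ − 1ξ → 174 = 502 − 1ξ, giving ξ = 328 kmol.
Outlet amounts (n = n₀ + ν ξ):
  A: 689 − 1(328) = 361
  C: 502 − 1(328) = 174
  B: 0 + 2(328) = 656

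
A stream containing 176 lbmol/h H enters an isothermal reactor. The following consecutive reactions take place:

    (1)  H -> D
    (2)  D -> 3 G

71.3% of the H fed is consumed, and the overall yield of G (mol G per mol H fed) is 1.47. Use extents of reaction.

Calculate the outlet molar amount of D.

39.2 lbmol/h

Conversion of H: H consumed = 1ξ₁ = 0.713 × 176 → ξ₁ = 125.5 lbmol/h.
Yield of G: 3ξ₂ / 176 = 1.47 → ξ₂ = 86.24 lbmol/h.
Outlet amounts (n = n₀ + Σ ν·ξ):
  H: 176 − 1(125.5) = 50.51
  D: 0 + 1(125.5) − 1(86.24) = 39.25
  G: 0 + 3(86.24) = 258.7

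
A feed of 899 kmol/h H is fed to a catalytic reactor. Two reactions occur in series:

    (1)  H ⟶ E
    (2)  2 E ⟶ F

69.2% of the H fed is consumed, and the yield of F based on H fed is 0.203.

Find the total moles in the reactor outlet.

717 kmol/h

Conversion of H: H consumed = 1ξ₁ = 0.692 × 899 → ξ₁ = 622.1 kmol/h.
Yield of F: 1ξ₂ / 899 = 0.203 → ξ₂ = 182.5 kmol/h.
Outlet amounts (n = n₀ + Σ ν·ξ):
  H: 899 − 1(622.1) = 276.9
  E: 0 + 1(622.1) − 2(182.5) = 257.1
  F: 0 + 1(182.5) = 182.5
Total out = 276.9 + 257.1 + 182.5 = 716.5 kmol/h.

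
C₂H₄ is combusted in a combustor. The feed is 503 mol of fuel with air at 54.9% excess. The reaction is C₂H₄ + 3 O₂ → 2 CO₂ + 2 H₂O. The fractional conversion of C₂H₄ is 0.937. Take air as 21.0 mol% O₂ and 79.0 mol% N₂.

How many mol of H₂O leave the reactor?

943 mol

Stoichiometric O₂ = 3 × 503 = 1509 mol; O₂ fed = 1509 × 1.549 = 2337 mol.
N₂ fed = 2337 × 79/21 = 8793 mol.
Fuel reacted = 0.937 × 503 → ξ = 471.3 mol.
Outlet (n = n₀ + ν ξ):
  C₂H₄: 503 − 1(471.3) = 31.69
  O₂: 2337 − 3(471.3) = 923.5
  N₂: 8793 (inert)
  CO₂: 0 + 2(471.3) = 942.6
  H₂O: 0 + 2(471.3) = 942.6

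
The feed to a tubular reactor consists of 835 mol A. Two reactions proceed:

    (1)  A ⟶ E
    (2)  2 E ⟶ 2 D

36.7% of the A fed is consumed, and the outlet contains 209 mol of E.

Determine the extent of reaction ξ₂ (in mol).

ξ₂ = 48.7 mol

Conversion of A: A consumed = 1ξ₁ = 0.367 × 835 → ξ₁ = 306.4 mol.
E balance: n_E = 0 + 1ξ₁ − 2ξ₂ = 209 → ξ₂ = (1·306.4 − 209)/2 = 48.72 mol.
Outlet amounts (n = n₀ + Σ ν·ξ):
  A: 835 − 1(306.4) = 528.6
  E: 0 + 1(306.4) − 2(48.72) = 209
  D: 0 + 2(48.72) = 97.44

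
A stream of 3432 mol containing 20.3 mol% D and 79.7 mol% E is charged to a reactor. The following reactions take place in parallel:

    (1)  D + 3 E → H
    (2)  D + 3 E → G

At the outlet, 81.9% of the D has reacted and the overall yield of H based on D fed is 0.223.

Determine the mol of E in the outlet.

Yield of H: 1ξ₁ / 696.7 = 0.223 → ξ₁ = 155.4 mol.
Conversion of D: 1ξ₁ + 1ξ₂ = 0.819 × 696.7 = 570.6 → ξ₂ = 415.2 mol.
Outlet amounts (n = n₀ + Σ ν·ξ):
  D: 696.7 − 1(155.4) − 1(415.2) = 126.1
  E: 2735 − 3(155.4) − 3(415.2) = 1024
  H: 0 + 1(155.4) = 155.4
  G: 0 + 1(415.2) = 415.2

1020 mol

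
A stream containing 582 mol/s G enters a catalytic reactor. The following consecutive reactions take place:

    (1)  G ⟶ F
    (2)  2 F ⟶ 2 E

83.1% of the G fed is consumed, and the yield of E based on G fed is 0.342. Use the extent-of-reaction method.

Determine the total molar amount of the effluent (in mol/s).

582 mol/s

Conversion of G: G consumed = 1ξ₁ = 0.831 × 582 → ξ₁ = 483.6 mol/s.
Yield of E: 2ξ₂ / 582 = 0.342 → ξ₂ = 99.52 mol/s.
Outlet amounts (n = n₀ + Σ ν·ξ):
  G: 582 − 1(483.6) = 98.36
  F: 0 + 1(483.6) − 2(99.52) = 284.6
  E: 0 + 2(99.52) = 199
Total out = 98.36 + 284.6 + 199 = 582 mol/s.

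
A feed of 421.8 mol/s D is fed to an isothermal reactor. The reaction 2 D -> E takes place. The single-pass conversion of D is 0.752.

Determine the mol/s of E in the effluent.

159 mol/s

D reacted = 0.752 × 421.8 = 317.2 mol/s; ν_D = −2, so ξ = 317.2/2 = 158.6 mol/s.
Outlet amounts (n = n₀ + ν ξ):
  D: 421.8 − 2(158.6) = 104.6
  E: 0 + 1(158.6) = 158.6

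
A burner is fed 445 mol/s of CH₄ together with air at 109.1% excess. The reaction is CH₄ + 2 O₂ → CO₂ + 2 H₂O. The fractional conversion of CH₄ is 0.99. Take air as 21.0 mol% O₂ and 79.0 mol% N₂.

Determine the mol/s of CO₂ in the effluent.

441 mol/s

Stoichiometric O₂ = 2 × 445 = 890 mol/s; O₂ fed = 890 × 2.091 = 1861 mol/s.
N₂ fed = 1861 × 79/21 = 7001 mol/s.
Fuel reacted = 0.99 × 445 → ξ = 440.6 mol/s.
Outlet (n = n₀ + ν ξ):
  CH₄: 445 − 1(440.6) = 4.45
  O₂: 1861 − 2(440.6) = 979.9
  N₂: 7001 (inert)
  CO₂: 0 + 1(440.6) = 440.6
  H₂O: 0 + 2(440.6) = 881.1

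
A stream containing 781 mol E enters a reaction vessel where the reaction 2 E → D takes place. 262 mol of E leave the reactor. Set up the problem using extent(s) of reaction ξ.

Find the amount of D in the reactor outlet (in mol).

For E: n = n₀ − 2ξ → 262 = 781 − 2ξ, giving ξ = 259.5 mol.
Outlet amounts (n = n₀ + ν ξ):
  E: 781 − 2(259.5) = 262
  D: 0 + 1(259.5) = 259.5

260 mol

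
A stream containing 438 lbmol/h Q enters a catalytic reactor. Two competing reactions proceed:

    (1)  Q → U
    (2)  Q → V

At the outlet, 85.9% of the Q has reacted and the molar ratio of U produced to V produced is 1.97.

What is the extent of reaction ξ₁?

ξ₁ = 250 lbmol/h

Conversion of Q: Q consumed = 0.859 × 438 = 376.2 lbmol/h = 1ξ₁ + 1ξ₂.
Selectivity: 1ξ₁ / (1ξ₂) = 1.97 → ξ₁ = 1.97 ξ₂.
Substitute: (1·1.97 + 1) ξ₂ = 376.2 → ξ₂ = 126.7 lbmol/h, ξ₁ = 249.6 lbmol/h.
Outlet amounts (n = n₀ + Σ ν·ξ):
  Q: 438 − 1(249.6) − 1(126.7) = 61.76
  U: 0 + 1(249.6) = 249.6
  V: 0 + 1(126.7) = 126.7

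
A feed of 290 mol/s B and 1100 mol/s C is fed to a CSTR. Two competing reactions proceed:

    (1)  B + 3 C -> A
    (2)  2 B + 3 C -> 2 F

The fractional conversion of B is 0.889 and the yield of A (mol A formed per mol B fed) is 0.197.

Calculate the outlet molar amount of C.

Yield of A: 1ξ₁ / 290 = 0.197 → ξ₁ = 57.13 mol/s.
Conversion of B: 1ξ₁ + 2ξ₂ = 0.889 × 290 = 257.8 → ξ₂ = 100.3 mol/s.
Outlet amounts (n = n₀ + Σ ν·ξ):
  B: 290 − 1(57.13) − 2(100.3) = 32.19
  C: 1100 − 3(57.13) − 3(100.3) = 627.6
  A: 0 + 1(57.13) = 57.13
  F: 0 + 2(100.3) = 200.7

628 mol/s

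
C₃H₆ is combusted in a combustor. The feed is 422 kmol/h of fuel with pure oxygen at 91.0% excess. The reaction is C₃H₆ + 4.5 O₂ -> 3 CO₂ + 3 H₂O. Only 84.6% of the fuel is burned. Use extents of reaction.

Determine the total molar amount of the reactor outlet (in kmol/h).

4230 kmol/h

Stoichiometric O₂ = 4.5 × 422 = 1899 kmol/h; O₂ fed = 1899 × 1.910 = 3627 kmol/h.
Fuel reacted = 0.846 × 422 → ξ = 357 kmol/h.
Outlet (n = n₀ + ν ξ):
  C₃H₆: 422 − 1(357) = 64.99
  O₂: 3627 − 4.5(357) = 2021
  CO₂: 0 + 3(357) = 1071
  H₂O: 0 + 3(357) = 1071
Total out = 64.99 + 2021 + 1071 + 1071 = 4228 kmol/h.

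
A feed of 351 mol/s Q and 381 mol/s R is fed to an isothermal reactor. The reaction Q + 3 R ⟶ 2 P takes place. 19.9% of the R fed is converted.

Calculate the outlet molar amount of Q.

R reacted = 0.199 × 381 = 75.82 mol/s; ν_R = −3, so ξ = 75.82/3 = 25.27 mol/s.
Outlet amounts (n = n₀ + ν ξ):
  Q: 351 − 1(25.27) = 325.7
  R: 381 − 3(25.27) = 305.2
  P: 0 + 2(25.27) = 50.55

326 mol/s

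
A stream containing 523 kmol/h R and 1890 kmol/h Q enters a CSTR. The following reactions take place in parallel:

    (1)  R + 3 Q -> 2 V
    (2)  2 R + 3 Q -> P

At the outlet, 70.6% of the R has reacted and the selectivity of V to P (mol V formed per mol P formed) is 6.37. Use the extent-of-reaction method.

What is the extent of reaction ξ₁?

Conversion of R: R consumed = 0.706 × 523 = 369.2 kmol/h = 1ξ₁ + 2ξ₂.
Selectivity: 2ξ₁ / (1ξ₂) = 6.37 → ξ₁ = 3.185 ξ₂.
Substitute: (1·3.185 + 2) ξ₂ = 369.2 → ξ₂ = 71.21 kmol/h, ξ₁ = 226.8 kmol/h.
Outlet amounts (n = n₀ + Σ ν·ξ):
  R: 523 − 1(226.8) − 2(71.21) = 153.8
  Q: 1890 − 3(226.8) − 3(71.21) = 995.9
  V: 0 + 2(226.8) = 453.6
  P: 0 + 1(71.21) = 71.21

ξ₁ = 227 kmol/h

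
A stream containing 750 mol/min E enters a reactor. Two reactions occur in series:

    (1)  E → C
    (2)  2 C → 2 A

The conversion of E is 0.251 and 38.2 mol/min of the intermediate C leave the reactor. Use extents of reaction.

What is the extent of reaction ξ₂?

ξ₂ = 75 mol/min

Conversion of E: E consumed = 1ξ₁ = 0.251 × 750 → ξ₁ = 188.2 mol/min.
C balance: n_C = 0 + 1ξ₁ − 2ξ₂ = 38.2 → ξ₂ = (1·188.2 − 38.2)/2 = 75.03 mol/min.
Outlet amounts (n = n₀ + Σ ν·ξ):
  E: 750 − 1(188.2) = 561.8
  C: 0 + 1(188.2) − 2(75.03) = 38.2
  A: 0 + 2(75.03) = 150.1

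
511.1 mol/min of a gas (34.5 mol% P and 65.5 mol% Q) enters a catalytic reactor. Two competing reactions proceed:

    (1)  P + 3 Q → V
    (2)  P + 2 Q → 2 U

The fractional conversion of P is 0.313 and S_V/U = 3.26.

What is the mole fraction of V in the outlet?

0.133

Conversion of P: P consumed = 0.313 × 176.3 = 55.19 mol/min = 1ξ₁ + 1ξ₂.
Selectivity: 1ξ₁ / (2ξ₂) = 3.26 → ξ₁ = 6.52 ξ₂.
Substitute: (1·6.52 + 1) ξ₂ = 55.19 → ξ₂ = 7.339 mol/min, ξ₁ = 47.85 mol/min.
Outlet amounts (n = n₀ + Σ ν·ξ):
  P: 176.3 − 1(47.85) − 1(7.339) = 121.1
  Q: 334.8 − 3(47.85) − 2(7.339) = 176.5
  V: 0 + 1(47.85) = 47.85
  U: 0 + 2(7.339) = 14.68
Total out = 360.2 mol/min; y_V = 47.85 / 360.2 = 0.1328.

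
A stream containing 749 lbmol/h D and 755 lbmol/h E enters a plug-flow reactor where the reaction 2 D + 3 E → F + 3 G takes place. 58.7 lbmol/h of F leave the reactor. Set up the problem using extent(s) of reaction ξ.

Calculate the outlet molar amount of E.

For F: n = n₀ + 1ξ → 58.7 = 0 + 1ξ, giving ξ = 58.7 lbmol/h.
Outlet amounts (n = n₀ + ν ξ):
  D: 749 − 2(58.7) = 631.6
  E: 755 − 3(58.7) = 578.9
  F: 0 + 1(58.7) = 58.7
  G: 0 + 3(58.7) = 176.1

579 lbmol/h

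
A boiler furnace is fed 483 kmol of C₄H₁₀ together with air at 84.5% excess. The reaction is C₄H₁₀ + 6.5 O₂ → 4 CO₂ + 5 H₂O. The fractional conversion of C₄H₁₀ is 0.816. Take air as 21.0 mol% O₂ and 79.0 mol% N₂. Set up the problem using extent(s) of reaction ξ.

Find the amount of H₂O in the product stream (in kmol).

Stoichiometric O₂ = 6.5 × 483 = 3140 kmol; O₂ fed = 3140 × 1.845 = 5792 kmol.
N₂ fed = 5792 × 79/21 = 21790 kmol.
Fuel reacted = 0.816 × 483 → ξ = 394.1 kmol.
Outlet (n = n₀ + ν ξ):
  C₄H₁₀: 483 − 1(394.1) = 88.87
  O₂: 5792 − 6.5(394.1) = 3231
  N₂: 21790 (inert)
  CO₂: 0 + 4(394.1) = 1577
  H₂O: 0 + 5(394.1) = 1971

1970 kmol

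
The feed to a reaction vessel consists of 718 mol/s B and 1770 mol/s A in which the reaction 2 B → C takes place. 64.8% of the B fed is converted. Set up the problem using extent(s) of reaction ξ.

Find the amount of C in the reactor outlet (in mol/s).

B reacted = 0.648 × 718 = 465.3 mol/s; ν_B = −2, so ξ = 465.3/2 = 232.6 mol/s.
Outlet amounts (n = n₀ + ν ξ):
  B: 718 − 2(232.6) = 252.7
  C: 0 + 1(232.6) = 232.6
  A: 1770 (inert)

233 mol/s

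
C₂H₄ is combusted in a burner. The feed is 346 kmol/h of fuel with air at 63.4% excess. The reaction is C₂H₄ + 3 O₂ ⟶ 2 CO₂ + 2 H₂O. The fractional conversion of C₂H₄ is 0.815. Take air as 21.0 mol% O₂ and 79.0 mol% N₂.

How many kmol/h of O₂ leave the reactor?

850 kmol/h

Stoichiometric O₂ = 3 × 346 = 1038 kmol/h; O₂ fed = 1038 × 1.634 = 1696 kmol/h.
N₂ fed = 1696 × 79/21 = 6381 kmol/h.
Fuel reacted = 0.815 × 346 → ξ = 282 kmol/h.
Outlet (n = n₀ + ν ξ):
  C₂H₄: 346 − 1(282) = 64.01
  O₂: 1696 − 3(282) = 850.1
  N₂: 6381 (inert)
  CO₂: 0 + 2(282) = 564
  H₂O: 0 + 2(282) = 564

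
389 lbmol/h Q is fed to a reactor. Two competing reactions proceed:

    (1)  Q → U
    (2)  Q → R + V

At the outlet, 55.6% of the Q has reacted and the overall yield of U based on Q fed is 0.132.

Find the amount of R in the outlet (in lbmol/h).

Yield of U: 1ξ₁ / 389 = 0.132 → ξ₁ = 51.35 lbmol/h.
Conversion of Q: 1ξ₁ + 1ξ₂ = 0.556 × 389 = 216.3 → ξ₂ = 164.9 lbmol/h.
Outlet amounts (n = n₀ + Σ ν·ξ):
  Q: 389 − 1(51.35) − 1(164.9) = 172.7
  U: 0 + 1(51.35) = 51.35
  R: 0 + 1(164.9) = 164.9
  V: 0 + 1(164.9) = 164.9

165 lbmol/h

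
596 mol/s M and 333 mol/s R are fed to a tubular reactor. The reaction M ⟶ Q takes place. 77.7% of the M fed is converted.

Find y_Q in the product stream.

0.498

M reacted = 0.777 × 596 = 463.1 mol/s; ν_M = −1, so ξ = 463.1/1 = 463.1 mol/s.
Outlet amounts (n = n₀ + ν ξ):
  M: 596 − 1(463.1) = 132.9
  Q: 0 + 1(463.1) = 463.1
  R: 333 (inert)
Total out = 929 mol/s; y_Q = 463.1 / 929 = 0.4985.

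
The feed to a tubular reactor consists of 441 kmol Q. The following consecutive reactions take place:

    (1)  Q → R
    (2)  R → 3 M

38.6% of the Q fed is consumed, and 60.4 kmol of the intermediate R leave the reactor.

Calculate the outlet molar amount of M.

329 kmol

Conversion of Q: Q consumed = 1ξ₁ = 0.386 × 441 → ξ₁ = 170.2 kmol.
R balance: n_R = 0 + 1ξ₁ − 1ξ₂ = 60.4 → ξ₂ = (1·170.2 − 60.4)/1 = 109.8 kmol.
Outlet amounts (n = n₀ + Σ ν·ξ):
  Q: 441 − 1(170.2) = 270.8
  R: 0 + 1(170.2) − 1(109.8) = 60.4
  M: 0 + 3(109.8) = 329.5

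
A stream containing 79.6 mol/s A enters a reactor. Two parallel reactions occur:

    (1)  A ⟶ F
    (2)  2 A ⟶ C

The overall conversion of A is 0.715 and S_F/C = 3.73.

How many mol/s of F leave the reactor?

37 mol/s

Conversion of A: A consumed = 0.715 × 79.6 = 56.91 mol/s = 1ξ₁ + 2ξ₂.
Selectivity: 1ξ₁ / (1ξ₂) = 3.73 → ξ₁ = 3.73 ξ₂.
Substitute: (1·3.73 + 2) ξ₂ = 56.91 → ξ₂ = 9.933 mol/s, ξ₁ = 37.05 mol/s.
Outlet amounts (n = n₀ + Σ ν·ξ):
  A: 79.6 − 1(37.05) − 2(9.933) = 22.69
  F: 0 + 1(37.05) = 37.05
  C: 0 + 1(9.933) = 9.933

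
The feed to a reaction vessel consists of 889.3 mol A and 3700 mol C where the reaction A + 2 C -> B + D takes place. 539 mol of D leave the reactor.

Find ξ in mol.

ξ = 539 mol

For D: n = n₀ + 1ξ → 539 = 0 + 1ξ, giving ξ = 539 mol.
Outlet amounts (n = n₀ + ν ξ):
  A: 889.3 − 1(539) = 350.3
  C: 3700 − 2(539) = 2622
  B: 0 + 1(539) = 539
  D: 0 + 1(539) = 539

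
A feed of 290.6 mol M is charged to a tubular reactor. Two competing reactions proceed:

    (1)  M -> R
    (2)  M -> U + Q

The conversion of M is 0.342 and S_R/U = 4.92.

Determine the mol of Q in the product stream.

16.8 mol

Conversion of M: M consumed = 0.342 × 290.6 = 99.39 mol = 1ξ₁ + 1ξ₂.
Selectivity: 1ξ₁ / (1ξ₂) = 4.92 → ξ₁ = 4.92 ξ₂.
Substitute: (1·4.92 + 1) ξ₂ = 99.39 → ξ₂ = 16.79 mol, ξ₁ = 82.6 mol.
Outlet amounts (n = n₀ + Σ ν·ξ):
  M: 290.6 − 1(82.6) − 1(16.79) = 191.2
  R: 0 + 1(82.6) = 82.6
  U: 0 + 1(16.79) = 16.79
  Q: 0 + 1(16.79) = 16.79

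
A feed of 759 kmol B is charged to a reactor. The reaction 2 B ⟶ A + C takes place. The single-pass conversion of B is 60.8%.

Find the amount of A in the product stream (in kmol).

231 kmol

B reacted = 0.608 × 759 = 461.5 kmol; ν_B = −2, so ξ = 461.5/2 = 230.7 kmol.
Outlet amounts (n = n₀ + ν ξ):
  B: 759 − 2(230.7) = 297.5
  A: 0 + 1(230.7) = 230.7
  C: 0 + 1(230.7) = 230.7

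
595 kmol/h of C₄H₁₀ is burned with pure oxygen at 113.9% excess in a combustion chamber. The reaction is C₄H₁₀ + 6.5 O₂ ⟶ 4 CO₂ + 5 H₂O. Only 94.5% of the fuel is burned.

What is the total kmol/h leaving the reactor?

9710 kmol/h

Stoichiometric O₂ = 6.5 × 595 = 3868 kmol/h; O₂ fed = 3868 × 2.139 = 8273 kmol/h.
Fuel reacted = 0.945 × 595 → ξ = 562.3 kmol/h.
Outlet (n = n₀ + ν ξ):
  C₄H₁₀: 595 − 1(562.3) = 32.73
  O₂: 8273 − 6.5(562.3) = 4618
  CO₂: 0 + 4(562.3) = 2249
  H₂O: 0 + 5(562.3) = 2811
Total out = 32.73 + 4618 + 2249 + 2811 = 9711 kmol/h.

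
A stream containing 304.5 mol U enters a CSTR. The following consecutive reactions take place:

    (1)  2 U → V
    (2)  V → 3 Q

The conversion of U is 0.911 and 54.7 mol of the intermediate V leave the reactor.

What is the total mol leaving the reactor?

Conversion of U: U consumed = 2ξ₁ = 0.911 × 304.5 → ξ₁ = 138.7 mol.
V balance: n_V = 0 + 1ξ₁ − 1ξ₂ = 54.7 → ξ₂ = (1·138.7 − 54.7)/1 = 84 mol.
Outlet amounts (n = n₀ + Σ ν·ξ):
  U: 304.5 − 2(138.7) = 27.1
  V: 0 + 1(138.7) − 1(84) = 54.7
  Q: 0 + 3(84) = 252
Total out = 27.1 + 54.7 + 252 = 333.8 mol.

334 mol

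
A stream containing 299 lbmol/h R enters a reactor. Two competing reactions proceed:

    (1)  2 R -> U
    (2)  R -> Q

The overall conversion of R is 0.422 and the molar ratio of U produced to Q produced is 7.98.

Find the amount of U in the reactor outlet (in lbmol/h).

59.4 lbmol/h

Conversion of R: R consumed = 0.422 × 299 = 126.2 lbmol/h = 2ξ₁ + 1ξ₂.
Selectivity: 1ξ₁ / (1ξ₂) = 7.98 → ξ₁ = 7.98 ξ₂.
Substitute: (2·7.98 + 1) ξ₂ = 126.2 → ξ₂ = 7.44 lbmol/h, ξ₁ = 59.37 lbmol/h.
Outlet amounts (n = n₀ + Σ ν·ξ):
  R: 299 − 2(59.37) − 1(7.44) = 172.8
  U: 0 + 1(59.37) = 59.37
  Q: 0 + 1(7.44) = 7.44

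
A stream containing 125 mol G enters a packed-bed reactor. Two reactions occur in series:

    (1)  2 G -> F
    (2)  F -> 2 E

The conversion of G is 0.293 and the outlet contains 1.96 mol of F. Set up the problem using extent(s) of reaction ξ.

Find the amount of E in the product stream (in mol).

Conversion of G: G consumed = 2ξ₁ = 0.293 × 125 → ξ₁ = 18.31 mol.
F balance: n_F = 0 + 1ξ₁ − 1ξ₂ = 1.96 → ξ₂ = (1·18.31 − 1.96)/1 = 16.35 mol.
Outlet amounts (n = n₀ + Σ ν·ξ):
  G: 125 − 2(18.31) = 88.38
  F: 0 + 1(18.31) − 1(16.35) = 1.96
  E: 0 + 2(16.35) = 32.7

32.7 mol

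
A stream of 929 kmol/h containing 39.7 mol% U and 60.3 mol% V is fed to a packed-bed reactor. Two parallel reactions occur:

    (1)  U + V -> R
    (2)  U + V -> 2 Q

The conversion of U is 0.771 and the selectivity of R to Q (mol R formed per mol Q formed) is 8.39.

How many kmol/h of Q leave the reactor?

Conversion of U: U consumed = 0.771 × 368.8 = 284.4 kmol/h = 1ξ₁ + 1ξ₂.
Selectivity: 1ξ₁ / (2ξ₂) = 8.39 → ξ₁ = 16.78 ξ₂.
Substitute: (1·16.78 + 1) ξ₂ = 284.4 → ξ₂ = 15.99 kmol/h, ξ₁ = 268.4 kmol/h.
Outlet amounts (n = n₀ + Σ ν·ξ):
  U: 368.8 − 1(268.4) − 1(15.99) = 84.46
  V: 560.2 − 1(268.4) − 1(15.99) = 275.8
  R: 0 + 1(268.4) = 268.4
  Q: 0 + 2(15.99) = 31.99

32 kmol/h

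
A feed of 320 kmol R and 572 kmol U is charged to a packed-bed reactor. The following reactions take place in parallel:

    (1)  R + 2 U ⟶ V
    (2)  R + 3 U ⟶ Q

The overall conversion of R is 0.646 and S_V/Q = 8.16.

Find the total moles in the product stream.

Conversion of R: R consumed = 0.646 × 320 = 206.7 kmol = 1ξ₁ + 1ξ₂.
Selectivity: 1ξ₁ / (1ξ₂) = 8.16 → ξ₁ = 8.16 ξ₂.
Substitute: (1·8.16 + 1) ξ₂ = 206.7 → ξ₂ = 22.57 kmol, ξ₁ = 184.2 kmol.
Outlet amounts (n = n₀ + Σ ν·ξ):
  R: 320 − 1(184.2) − 1(22.57) = 113.3
  U: 572 − 2(184.2) − 3(22.57) = 136
  V: 0 + 1(184.2) = 184.2
  Q: 0 + 1(22.57) = 22.57
Total out = 113.3 + 136 + 184.2 + 22.57 = 456 kmol.

456 kmol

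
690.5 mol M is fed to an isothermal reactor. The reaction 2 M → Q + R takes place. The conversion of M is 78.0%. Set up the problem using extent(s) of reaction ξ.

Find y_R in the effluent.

0.39

M reacted = 0.78 × 690.5 = 538.6 mol; ν_M = −2, so ξ = 538.6/2 = 269.3 mol.
Outlet amounts (n = n₀ + ν ξ):
  M: 690.5 − 2(269.3) = 151.9
  Q: 0 + 1(269.3) = 269.3
  R: 0 + 1(269.3) = 269.3
Total out = 690.5 mol; y_R = 269.3 / 690.5 = 0.39.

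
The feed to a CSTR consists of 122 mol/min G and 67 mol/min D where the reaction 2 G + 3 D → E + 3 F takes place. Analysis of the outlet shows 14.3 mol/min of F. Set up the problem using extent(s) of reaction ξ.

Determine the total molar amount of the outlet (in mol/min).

184 mol/min

For F: n = n₀ + 3ξ → 14.3 = 0 + 3ξ, giving ξ = 4.767 mol/min.
Outlet amounts (n = n₀ + ν ξ):
  G: 122 − 2(4.767) = 112.5
  D: 67 − 3(4.767) = 52.7
  E: 0 + 1(4.767) = 4.767
  F: 0 + 3(4.767) = 14.3
Total out = 112.5 + 52.7 + 4.767 + 14.3 = 184.2 mol/min.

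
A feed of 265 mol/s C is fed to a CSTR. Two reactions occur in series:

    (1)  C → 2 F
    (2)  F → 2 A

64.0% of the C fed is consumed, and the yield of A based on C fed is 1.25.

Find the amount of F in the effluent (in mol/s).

174 mol/s

Conversion of C: C consumed = 1ξ₁ = 0.64 × 265 → ξ₁ = 169.6 mol/s.
Yield of A: 2ξ₂ / 265 = 1.25 → ξ₂ = 165.6 mol/s.
Outlet amounts (n = n₀ + Σ ν·ξ):
  C: 265 − 1(169.6) = 95.4
  F: 0 + 2(169.6) − 1(165.6) = 173.6
  A: 0 + 2(165.6) = 331.2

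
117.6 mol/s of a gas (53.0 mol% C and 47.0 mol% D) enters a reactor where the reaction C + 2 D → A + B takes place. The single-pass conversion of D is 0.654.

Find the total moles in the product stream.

99.5 mol/s

D reacted = 0.654 × 55.27 = 36.15 mol/s; ν_D = −2, so ξ = 36.15/2 = 18.07 mol/s.
Outlet amounts (n = n₀ + ν ξ):
  C: 62.33 − 1(18.07) = 44.25
  D: 55.27 − 2(18.07) = 19.12
  A: 0 + 1(18.07) = 18.07
  B: 0 + 1(18.07) = 18.07
Total out = 44.25 + 19.12 + 18.07 + 18.07 = 99.53 mol/s.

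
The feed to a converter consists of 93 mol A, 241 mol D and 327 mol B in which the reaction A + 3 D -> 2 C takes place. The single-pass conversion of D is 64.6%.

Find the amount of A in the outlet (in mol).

D reacted = 0.646 × 241 = 155.7 mol; ν_D = −3, so ξ = 155.7/3 = 51.9 mol.
Outlet amounts (n = n₀ + ν ξ):
  A: 93 − 1(51.9) = 41.1
  D: 241 − 3(51.9) = 85.31
  C: 0 + 2(51.9) = 103.8
  B: 327 (inert)

41.1 mol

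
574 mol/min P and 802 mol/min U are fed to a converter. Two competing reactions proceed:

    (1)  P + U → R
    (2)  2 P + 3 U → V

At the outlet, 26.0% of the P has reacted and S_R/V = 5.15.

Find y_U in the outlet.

Conversion of P: P consumed = 0.26 × 574 = 149.2 mol/min = 1ξ₁ + 2ξ₂.
Selectivity: 1ξ₁ / (1ξ₂) = 5.15 → ξ₁ = 5.15 ξ₂.
Substitute: (1·5.15 + 2) ξ₂ = 149.2 → ξ₂ = 20.87 mol/min, ξ₁ = 107.5 mol/min.
Outlet amounts (n = n₀ + Σ ν·ξ):
  P: 574 − 1(107.5) − 2(20.87) = 424.8
  U: 802 − 1(107.5) − 3(20.87) = 631.9
  R: 0 + 1(107.5) = 107.5
  V: 0 + 1(20.87) = 20.87
Total out = 1185 mol/min; y_U = 631.9 / 1185 = 0.5332.

0.533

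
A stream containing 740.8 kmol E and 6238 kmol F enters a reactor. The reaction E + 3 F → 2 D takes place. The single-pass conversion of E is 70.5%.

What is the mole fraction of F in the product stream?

0.787

E reacted = 0.705 × 740.8 = 522.3 kmol; ν_E = −1, so ξ = 522.3/1 = 522.3 kmol.
Outlet amounts (n = n₀ + ν ξ):
  E: 740.8 − 1(522.3) = 218.5
  F: 6238 − 3(522.3) = 4671
  D: 0 + 2(522.3) = 1045
Total out = 5934 kmol; y_F = 4671 / 5934 = 0.7872.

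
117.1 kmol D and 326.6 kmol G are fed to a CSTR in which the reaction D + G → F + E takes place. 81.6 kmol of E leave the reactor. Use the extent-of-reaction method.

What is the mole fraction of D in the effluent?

For E: n = n₀ + 1ξ → 81.6 = 0 + 1ξ, giving ξ = 81.6 kmol.
Outlet amounts (n = n₀ + ν ξ):
  D: 117.1 − 1(81.6) = 35.5
  G: 326.6 − 1(81.6) = 245
  F: 0 + 1(81.6) = 81.6
  E: 0 + 1(81.6) = 81.6
Total out = 443.7 kmol; y_D = 35.5 / 443.7 = 0.08001.

0.08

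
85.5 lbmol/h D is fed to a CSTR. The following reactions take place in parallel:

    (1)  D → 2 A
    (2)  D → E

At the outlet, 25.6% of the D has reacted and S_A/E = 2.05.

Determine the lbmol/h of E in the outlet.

Conversion of D: D consumed = 0.256 × 85.5 = 21.89 lbmol/h = 1ξ₁ + 1ξ₂.
Selectivity: 2ξ₁ / (1ξ₂) = 2.05 → ξ₁ = 1.025 ξ₂.
Substitute: (1·1.025 + 1) ξ₂ = 21.89 → ξ₂ = 10.81 lbmol/h, ξ₁ = 11.08 lbmol/h.
Outlet amounts (n = n₀ + Σ ν·ξ):
  D: 85.5 − 1(11.08) − 1(10.81) = 63.61
  A: 0 + 2(11.08) = 22.16
  E: 0 + 1(10.81) = 10.81

10.8 lbmol/h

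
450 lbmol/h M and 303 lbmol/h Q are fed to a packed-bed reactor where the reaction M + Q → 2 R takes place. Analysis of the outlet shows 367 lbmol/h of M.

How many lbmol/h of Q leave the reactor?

For M: n = n₀ − 1ξ → 367 = 450 − 1ξ, giving ξ = 83 lbmol/h.
Outlet amounts (n = n₀ + ν ξ):
  M: 450 − 1(83) = 367
  Q: 303 − 1(83) = 220
  R: 0 + 2(83) = 166

220 lbmol/h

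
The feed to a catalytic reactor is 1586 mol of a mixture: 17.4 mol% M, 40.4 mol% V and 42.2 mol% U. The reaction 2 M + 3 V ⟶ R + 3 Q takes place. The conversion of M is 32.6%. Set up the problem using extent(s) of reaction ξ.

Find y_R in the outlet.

0.0292

M reacted = 0.326 × 276 = 89.96 mol; ν_M = −2, so ξ = 89.96/2 = 44.98 mol.
Outlet amounts (n = n₀ + ν ξ):
  M: 276 − 2(44.98) = 186
  V: 640.7 − 3(44.98) = 505.8
  R: 0 + 1(44.98) = 44.98
  Q: 0 + 3(44.98) = 134.9
  U: 669.3 (inert)
Total out = 1541 mol; y_R = 44.98 / 1541 = 0.02919.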